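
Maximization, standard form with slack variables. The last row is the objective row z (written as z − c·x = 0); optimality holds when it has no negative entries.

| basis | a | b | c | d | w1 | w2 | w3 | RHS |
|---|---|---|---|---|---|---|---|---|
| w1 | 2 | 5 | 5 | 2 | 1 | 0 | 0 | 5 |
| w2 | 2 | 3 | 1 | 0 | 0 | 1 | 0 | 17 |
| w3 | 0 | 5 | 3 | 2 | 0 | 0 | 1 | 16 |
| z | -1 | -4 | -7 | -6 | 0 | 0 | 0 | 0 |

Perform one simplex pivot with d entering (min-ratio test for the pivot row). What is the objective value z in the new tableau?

Ratio test on column d — row 1: 5/2 = 5/2; row 2: entry 0 ≤ 0; row 3: 16/2 = 8. Minimum is 5/2 at row 1 (w1 leaves); pivot element 2.
Pivot on row 1; the z-row RHS becomes 0 − (-6)·(5/2) = 15.

15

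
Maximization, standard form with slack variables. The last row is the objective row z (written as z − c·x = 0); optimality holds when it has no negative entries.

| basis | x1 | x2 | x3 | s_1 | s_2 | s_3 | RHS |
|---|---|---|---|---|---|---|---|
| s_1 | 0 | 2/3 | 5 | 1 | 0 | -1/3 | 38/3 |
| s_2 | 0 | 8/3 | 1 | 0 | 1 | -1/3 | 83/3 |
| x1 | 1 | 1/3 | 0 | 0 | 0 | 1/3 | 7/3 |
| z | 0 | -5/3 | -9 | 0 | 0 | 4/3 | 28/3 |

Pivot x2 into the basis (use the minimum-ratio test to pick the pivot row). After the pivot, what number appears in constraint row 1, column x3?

5

Ratio test on column x2 — row 1: (38/3)/(2/3) = 19; row 2: (83/3)/(8/3) = 83/8; row 3: (7/3)/(1/3) = 7. Minimum is 7 at row 3 (x1 leaves); pivot element 1/3.
Divide row 3 by 1/3; eliminate column x2 from the other rows.
Row 1 update in column x3: 5 − (2/3)·0 = 5.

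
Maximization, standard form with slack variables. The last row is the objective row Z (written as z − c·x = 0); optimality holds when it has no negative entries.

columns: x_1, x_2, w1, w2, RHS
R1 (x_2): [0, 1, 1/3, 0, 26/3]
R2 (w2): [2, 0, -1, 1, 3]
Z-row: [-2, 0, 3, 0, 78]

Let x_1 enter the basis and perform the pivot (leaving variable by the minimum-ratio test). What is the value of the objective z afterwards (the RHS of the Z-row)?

Ratio test on column x_1 — row 1: entry 0 ≤ 0; row 2: 3/2 = 3/2. Minimum is 3/2 at row 2 (w2 leaves); pivot element 2.
Pivot on row 2; the Z-row RHS becomes 78 − (-2)·(3/2) = 81.

81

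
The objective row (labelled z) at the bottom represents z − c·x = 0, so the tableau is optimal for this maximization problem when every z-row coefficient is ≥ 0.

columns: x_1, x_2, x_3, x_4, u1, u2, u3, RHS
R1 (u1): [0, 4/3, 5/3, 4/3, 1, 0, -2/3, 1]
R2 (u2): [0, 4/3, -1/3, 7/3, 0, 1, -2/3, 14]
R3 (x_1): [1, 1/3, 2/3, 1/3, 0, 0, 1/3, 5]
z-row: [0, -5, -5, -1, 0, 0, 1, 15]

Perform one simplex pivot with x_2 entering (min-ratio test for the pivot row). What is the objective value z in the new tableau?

75/4

Ratio test on column x_2 — row 1: 1/(4/3) = 3/4; row 2: 14/(4/3) = 21/2; row 3: 5/(1/3) = 15. Minimum is 3/4 at row 1 (u1 leaves); pivot element 4/3.
Pivot on row 1; the z-row RHS becomes 15 − (-5)·(3/4) = 75/4.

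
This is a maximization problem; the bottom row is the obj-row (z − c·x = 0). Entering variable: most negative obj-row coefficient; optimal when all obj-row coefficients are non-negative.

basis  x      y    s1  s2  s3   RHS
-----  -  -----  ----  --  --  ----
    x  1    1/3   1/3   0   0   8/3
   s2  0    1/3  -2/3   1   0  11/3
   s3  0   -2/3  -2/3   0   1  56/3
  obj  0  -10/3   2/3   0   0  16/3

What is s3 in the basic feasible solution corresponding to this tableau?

s3 is basic (row 3); its value is the RHS of that row, 56/3.

56/3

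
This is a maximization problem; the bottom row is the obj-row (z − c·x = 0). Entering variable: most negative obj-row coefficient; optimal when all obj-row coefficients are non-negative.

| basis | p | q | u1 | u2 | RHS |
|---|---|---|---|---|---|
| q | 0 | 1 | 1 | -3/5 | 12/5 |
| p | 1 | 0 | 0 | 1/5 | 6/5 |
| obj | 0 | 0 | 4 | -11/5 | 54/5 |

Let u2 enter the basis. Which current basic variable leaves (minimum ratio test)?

Column u2 entries and ratios — q: -3/5 ≤ 0, skip; p: (6/5)/(1/5) = 6.
Smallest ratio is 6 in the row of p, so p leaves.

p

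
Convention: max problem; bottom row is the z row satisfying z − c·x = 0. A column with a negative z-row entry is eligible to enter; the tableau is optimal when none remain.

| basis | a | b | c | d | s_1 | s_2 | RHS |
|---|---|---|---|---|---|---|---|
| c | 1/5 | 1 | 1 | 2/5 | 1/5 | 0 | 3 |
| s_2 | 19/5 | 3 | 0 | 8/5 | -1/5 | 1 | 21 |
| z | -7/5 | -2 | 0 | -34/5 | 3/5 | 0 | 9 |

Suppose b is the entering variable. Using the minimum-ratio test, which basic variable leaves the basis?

c

Column b entries and ratios — c: 3/1 = 3; s_2: 21/3 = 7.
Smallest ratio is 3 in the row of c, so c leaves.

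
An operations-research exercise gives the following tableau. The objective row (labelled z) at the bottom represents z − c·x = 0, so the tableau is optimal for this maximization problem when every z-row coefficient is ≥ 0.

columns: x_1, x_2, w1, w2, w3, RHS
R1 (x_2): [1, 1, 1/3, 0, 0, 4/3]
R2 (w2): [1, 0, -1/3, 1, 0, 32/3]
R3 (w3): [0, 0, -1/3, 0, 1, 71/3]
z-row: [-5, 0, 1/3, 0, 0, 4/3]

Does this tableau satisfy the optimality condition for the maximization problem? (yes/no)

no

The z-row has a negative entry -5 in column x_1, so it is not optimal.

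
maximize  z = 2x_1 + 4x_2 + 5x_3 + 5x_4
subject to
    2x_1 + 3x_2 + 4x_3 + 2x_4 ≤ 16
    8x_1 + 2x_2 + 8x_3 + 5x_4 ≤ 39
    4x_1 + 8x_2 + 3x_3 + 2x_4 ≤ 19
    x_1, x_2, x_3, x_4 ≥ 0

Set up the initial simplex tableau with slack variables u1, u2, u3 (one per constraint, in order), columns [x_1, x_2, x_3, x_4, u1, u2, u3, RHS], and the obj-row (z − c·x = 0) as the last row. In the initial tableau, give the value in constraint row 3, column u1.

Slack u1 belongs to constraint 1; its column is the unit vector e_1, so the entry in row 3 is 0.

0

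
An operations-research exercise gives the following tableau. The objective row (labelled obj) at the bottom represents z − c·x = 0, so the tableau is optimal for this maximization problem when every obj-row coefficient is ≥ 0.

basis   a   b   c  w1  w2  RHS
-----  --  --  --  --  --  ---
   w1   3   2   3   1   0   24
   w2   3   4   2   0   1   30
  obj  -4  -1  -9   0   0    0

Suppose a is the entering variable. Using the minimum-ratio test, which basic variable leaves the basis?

w1

Column a entries and ratios — w1: 24/3 = 8; w2: 30/3 = 10.
Smallest ratio is 8 in the row of w1, so w1 leaves.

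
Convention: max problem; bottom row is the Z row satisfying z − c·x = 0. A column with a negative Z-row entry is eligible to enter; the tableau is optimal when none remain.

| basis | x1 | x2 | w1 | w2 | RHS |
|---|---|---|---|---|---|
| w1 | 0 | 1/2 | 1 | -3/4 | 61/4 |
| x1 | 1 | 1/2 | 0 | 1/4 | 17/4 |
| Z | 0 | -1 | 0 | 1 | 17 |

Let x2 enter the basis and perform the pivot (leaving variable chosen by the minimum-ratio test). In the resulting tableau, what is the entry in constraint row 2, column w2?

1/2

Ratio test on column x2 — row 1: (61/4)/(1/2) = 61/2; row 2: (17/4)/(1/2) = 17/2. Minimum is 17/2 at row 2 (x1 leaves); pivot element 1/2.
Divide row 2 by 1/2; eliminate column x2 from the other rows.
In the new row 2, the w2 entry is the old entry divided by the pivot: (1/4)/(1/2) = 1/2.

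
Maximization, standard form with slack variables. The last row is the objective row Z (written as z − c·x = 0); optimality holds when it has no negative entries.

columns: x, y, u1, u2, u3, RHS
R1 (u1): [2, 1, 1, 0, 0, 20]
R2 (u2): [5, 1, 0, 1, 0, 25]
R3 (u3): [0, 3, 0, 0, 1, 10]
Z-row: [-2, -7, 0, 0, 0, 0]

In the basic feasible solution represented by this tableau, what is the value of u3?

10

u3 is basic (row 3); its value is the RHS of that row, 10.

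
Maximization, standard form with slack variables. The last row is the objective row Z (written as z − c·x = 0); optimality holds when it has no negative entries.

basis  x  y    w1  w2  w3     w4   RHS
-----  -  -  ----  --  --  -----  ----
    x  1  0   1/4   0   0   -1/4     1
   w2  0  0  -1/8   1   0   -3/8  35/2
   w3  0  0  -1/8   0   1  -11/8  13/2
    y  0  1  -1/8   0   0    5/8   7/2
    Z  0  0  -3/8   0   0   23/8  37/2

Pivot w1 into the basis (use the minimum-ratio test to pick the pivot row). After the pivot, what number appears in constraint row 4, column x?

Ratio test on column w1 — row 1: 1/(1/4) = 4; row 2: entry -1/8 ≤ 0; row 3: entry -1/8 ≤ 0; row 4: entry -1/8 ≤ 0. Minimum is 4 at row 1 (x leaves); pivot element 1/4.
Divide row 1 by 1/4; eliminate column w1 from the other rows.
Row 4 update in column x: 0 − (-1/8)·4 = 1/2.

1/2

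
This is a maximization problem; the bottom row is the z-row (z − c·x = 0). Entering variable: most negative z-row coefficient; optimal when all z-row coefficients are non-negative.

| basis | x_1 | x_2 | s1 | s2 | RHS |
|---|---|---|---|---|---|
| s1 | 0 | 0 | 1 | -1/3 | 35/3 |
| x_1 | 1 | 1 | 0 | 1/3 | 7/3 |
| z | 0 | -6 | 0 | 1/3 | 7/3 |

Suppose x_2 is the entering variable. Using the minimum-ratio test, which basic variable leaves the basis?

x_1

Column x_2 entries and ratios — s1: 0 ≤ 0, skip; x_1: (7/3)/1 = 7/3.
Smallest ratio is 7/3 in the row of x_1, so x_1 leaves.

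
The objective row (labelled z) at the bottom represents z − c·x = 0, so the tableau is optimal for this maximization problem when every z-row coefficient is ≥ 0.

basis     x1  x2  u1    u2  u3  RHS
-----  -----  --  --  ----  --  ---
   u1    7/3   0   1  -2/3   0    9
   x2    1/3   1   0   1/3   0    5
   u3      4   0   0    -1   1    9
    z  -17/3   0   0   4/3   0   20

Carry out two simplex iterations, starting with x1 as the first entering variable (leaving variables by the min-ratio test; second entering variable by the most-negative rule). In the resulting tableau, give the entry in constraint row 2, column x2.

12/5

Ratio test on column x1 — row 1: 9/(7/3) = 27/7; row 2: 5/(1/3) = 15; row 3: 9/4 = 9/4. Minimum is 9/4 at row 3 (u3 leaves); pivot element 4.
Divide row 3 by 4; eliminate column x1 from the other rows.
Second iteration: most negative z-row entry is -1/12 in column u2, so u2 enters.
Ratio test on column u2 — row 1: entry -1/12 ≤ 0; row 2: (17/4)/(5/12) = 51/5; row 3: entry -1/4 ≤ 0. Minimum is 51/5 at row 2 (x2 leaves); pivot element 5/12.
Divide row 2 by 5/12; eliminate column u2 from the other rows.
After both pivots, the entry at constraint row 2, column x2 is 12/5.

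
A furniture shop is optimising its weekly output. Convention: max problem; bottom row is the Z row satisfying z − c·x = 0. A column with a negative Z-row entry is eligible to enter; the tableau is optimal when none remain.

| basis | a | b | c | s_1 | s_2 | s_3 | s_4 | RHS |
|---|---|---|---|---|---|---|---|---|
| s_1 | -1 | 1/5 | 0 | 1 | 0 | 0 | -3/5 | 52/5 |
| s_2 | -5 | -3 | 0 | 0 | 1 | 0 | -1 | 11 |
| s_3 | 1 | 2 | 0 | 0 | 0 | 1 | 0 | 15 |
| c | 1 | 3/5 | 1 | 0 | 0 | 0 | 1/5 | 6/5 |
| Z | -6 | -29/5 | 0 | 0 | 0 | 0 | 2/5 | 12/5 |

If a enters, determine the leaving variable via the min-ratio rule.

c

Column a entries and ratios — s_1: -1 ≤ 0, skip; s_2: -5 ≤ 0, skip; s_3: 15/1 = 15; c: (6/5)/1 = 6/5.
Smallest ratio is 6/5 in the row of c, so c leaves.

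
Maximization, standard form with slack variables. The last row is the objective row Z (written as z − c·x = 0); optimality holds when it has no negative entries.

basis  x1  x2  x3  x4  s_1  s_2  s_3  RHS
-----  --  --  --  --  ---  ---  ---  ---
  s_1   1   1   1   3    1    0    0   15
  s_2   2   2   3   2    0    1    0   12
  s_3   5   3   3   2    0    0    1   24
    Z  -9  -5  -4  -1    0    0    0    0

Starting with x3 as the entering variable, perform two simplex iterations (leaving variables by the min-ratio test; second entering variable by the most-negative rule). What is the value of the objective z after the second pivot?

124/3

Ratio test on column x3 — row 1: 15/1 = 15; row 2: 12/3 = 4; row 3: 24/3 = 8. Minimum is 4 at row 2 (s_2 leaves); pivot element 3.
Pivot on row 2; the Z-row RHS becomes 0 − (-4)·4 = 16.
Next entering variable (most negative Z-row entry -19/3): x1.
Ratio test on column x1 — row 1: 11/(1/3) = 33; row 2: 4/(2/3) = 6; row 3: 12/3 = 4. Minimum is 4 at row 3 (s_3 leaves); pivot element 3.
After the second pivot the Z-row RHS is 16 − (-19/3)·4 = 124/3.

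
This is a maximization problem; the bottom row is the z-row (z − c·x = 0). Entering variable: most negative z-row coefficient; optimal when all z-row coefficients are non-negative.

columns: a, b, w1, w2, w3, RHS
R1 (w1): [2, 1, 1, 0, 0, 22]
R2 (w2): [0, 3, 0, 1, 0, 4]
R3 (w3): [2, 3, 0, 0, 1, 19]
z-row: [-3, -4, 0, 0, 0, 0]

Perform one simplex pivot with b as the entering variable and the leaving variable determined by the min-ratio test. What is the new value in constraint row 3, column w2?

Ratio test on column b — row 1: 22/1 = 22; row 2: 4/3 = 4/3; row 3: 19/3 = 19/3. Minimum is 4/3 at row 2 (w2 leaves); pivot element 3.
Divide row 2 by 3; eliminate column b from the other rows.
Row 3 update in column w2: 0 − 3·(1/3) = -1.

-1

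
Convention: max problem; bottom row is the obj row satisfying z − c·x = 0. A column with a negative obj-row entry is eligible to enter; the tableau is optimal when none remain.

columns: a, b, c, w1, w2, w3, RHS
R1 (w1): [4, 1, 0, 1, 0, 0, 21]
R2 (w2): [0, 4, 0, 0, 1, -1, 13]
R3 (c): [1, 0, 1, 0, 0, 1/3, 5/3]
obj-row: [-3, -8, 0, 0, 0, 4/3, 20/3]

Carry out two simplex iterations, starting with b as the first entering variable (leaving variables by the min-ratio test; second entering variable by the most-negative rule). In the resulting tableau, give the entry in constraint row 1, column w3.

-13/12

Ratio test on column b — row 1: 21/1 = 21; row 2: 13/4 = 13/4; row 3: entry 0 ≤ 0. Minimum is 13/4 at row 2 (w2 leaves); pivot element 4.
Divide row 2 by 4; eliminate column b from the other rows.
Second iteration: most negative obj-row entry is -3 in column a, so a enters.
Ratio test on column a — row 1: (71/4)/4 = 71/16; row 2: entry 0 ≤ 0; row 3: (5/3)/1 = 5/3. Minimum is 5/3 at row 3 (c leaves); pivot element 1.
Divide row 3 by 1; eliminate column a from the other rows.
After both pivots, the entry at constraint row 1, column w3 is -13/12.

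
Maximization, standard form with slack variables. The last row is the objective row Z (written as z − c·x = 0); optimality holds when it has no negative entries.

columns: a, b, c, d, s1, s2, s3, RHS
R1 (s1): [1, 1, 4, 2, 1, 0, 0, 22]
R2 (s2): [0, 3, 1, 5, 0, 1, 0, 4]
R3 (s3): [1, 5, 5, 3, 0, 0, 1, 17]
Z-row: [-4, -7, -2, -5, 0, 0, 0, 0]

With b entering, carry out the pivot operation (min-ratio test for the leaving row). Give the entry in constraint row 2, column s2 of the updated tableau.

1/3

Ratio test on column b — row 1: 22/1 = 22; row 2: 4/3 = 4/3; row 3: 17/5 = 17/5. Minimum is 4/3 at row 2 (s2 leaves); pivot element 3.
Divide row 2 by 3; eliminate column b from the other rows.
In the new row 2, the s2 entry is the old entry divided by the pivot: 1/3 = 1/3.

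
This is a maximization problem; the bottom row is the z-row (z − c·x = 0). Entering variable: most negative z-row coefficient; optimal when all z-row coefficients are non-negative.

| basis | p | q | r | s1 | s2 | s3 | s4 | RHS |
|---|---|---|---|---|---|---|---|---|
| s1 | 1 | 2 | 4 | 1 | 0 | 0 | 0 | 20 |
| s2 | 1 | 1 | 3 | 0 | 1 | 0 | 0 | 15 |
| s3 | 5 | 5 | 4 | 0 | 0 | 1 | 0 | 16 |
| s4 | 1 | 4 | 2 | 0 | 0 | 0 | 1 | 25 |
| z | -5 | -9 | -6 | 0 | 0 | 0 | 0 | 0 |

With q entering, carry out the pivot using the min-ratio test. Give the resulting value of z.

144/5

Ratio test on column q — row 1: 20/2 = 10; row 2: 15/1 = 15; row 3: 16/5 = 16/5; row 4: 25/4 = 25/4. Minimum is 16/5 at row 3 (s3 leaves); pivot element 5.
Pivot on row 3; the z-row RHS becomes 0 − (-9)·(16/5) = 144/5.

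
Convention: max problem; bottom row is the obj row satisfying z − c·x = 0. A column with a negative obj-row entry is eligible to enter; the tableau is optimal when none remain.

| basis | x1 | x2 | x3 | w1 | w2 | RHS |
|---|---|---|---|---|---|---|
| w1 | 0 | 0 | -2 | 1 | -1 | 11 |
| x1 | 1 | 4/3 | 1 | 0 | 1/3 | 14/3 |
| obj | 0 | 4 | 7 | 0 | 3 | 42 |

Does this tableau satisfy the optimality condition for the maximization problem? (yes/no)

Every obj-row coefficient is ≥ 0, so the tableau is optimal.

yes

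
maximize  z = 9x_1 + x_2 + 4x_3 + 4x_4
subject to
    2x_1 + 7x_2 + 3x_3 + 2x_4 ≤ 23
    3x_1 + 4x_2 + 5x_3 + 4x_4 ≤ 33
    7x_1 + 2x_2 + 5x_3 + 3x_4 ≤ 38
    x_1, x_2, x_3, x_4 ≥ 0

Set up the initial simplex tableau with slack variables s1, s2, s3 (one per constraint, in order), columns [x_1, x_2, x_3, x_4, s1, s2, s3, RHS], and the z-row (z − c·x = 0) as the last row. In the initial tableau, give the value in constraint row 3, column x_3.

5

Constraint 3 has coefficient 5 on x_3.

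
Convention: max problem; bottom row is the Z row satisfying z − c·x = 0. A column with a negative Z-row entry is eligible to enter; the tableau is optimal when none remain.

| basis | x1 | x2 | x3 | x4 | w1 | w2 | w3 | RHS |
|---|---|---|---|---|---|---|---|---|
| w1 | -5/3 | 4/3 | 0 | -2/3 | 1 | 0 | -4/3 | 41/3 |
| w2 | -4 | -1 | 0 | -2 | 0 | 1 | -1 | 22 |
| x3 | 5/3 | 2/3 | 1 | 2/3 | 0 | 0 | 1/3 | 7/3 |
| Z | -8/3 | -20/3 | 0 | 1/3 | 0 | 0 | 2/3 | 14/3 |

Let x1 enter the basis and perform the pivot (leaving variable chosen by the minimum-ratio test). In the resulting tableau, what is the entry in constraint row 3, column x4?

Ratio test on column x1 — row 1: entry -5/3 ≤ 0; row 2: entry -4 ≤ 0; row 3: (7/3)/(5/3) = 7/5. Minimum is 7/5 at row 3 (x3 leaves); pivot element 5/3.
Divide row 3 by 5/3; eliminate column x1 from the other rows.
In the new row 3, the x4 entry is the old entry divided by the pivot: (2/3)/(5/3) = 2/5.

2/5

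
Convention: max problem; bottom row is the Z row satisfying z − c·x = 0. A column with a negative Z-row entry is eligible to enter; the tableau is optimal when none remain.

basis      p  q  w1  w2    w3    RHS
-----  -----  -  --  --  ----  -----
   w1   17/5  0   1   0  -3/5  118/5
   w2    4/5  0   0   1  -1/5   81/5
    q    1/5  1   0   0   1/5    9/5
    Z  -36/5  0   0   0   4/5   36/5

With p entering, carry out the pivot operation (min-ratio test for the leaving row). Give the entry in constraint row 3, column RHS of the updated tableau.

7/17

Ratio test on column p — row 1: (118/5)/(17/5) = 118/17; row 2: (81/5)/(4/5) = 81/4; row 3: (9/5)/(1/5) = 9. Minimum is 118/17 at row 1 (w1 leaves); pivot element 17/5.
Divide row 1 by 17/5; eliminate column p from the other rows.
Row 3 update in column RHS: 9/5 − (1/5)·(118/17) = 7/17.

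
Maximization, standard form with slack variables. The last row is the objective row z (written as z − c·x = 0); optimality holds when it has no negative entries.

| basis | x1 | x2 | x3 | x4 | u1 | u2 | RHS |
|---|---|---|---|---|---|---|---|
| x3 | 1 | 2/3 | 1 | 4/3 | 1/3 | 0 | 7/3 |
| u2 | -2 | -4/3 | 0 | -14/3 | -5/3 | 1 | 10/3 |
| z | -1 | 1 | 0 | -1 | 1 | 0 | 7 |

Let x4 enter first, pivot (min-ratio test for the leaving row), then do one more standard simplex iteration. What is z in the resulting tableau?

28/3

Ratio test on column x4 — row 1: (7/3)/(4/3) = 7/4; row 2: entry -14/3 ≤ 0. Minimum is 7/4 at row 1 (x3 leaves); pivot element 4/3.
Pivot on row 1; the z-row RHS becomes 7 − (-1)·(7/4) = 35/4.
Next entering variable (most negative z-row entry -1/4): x1.
Ratio test on column x1 — row 1: (7/4)/(3/4) = 7/3; row 2: (23/2)/(3/2) = 23/3. Minimum is 7/3 at row 1 (x4 leaves); pivot element 3/4.
After the second pivot the z-row RHS is 35/4 − (-1/4)·(7/3) = 28/3.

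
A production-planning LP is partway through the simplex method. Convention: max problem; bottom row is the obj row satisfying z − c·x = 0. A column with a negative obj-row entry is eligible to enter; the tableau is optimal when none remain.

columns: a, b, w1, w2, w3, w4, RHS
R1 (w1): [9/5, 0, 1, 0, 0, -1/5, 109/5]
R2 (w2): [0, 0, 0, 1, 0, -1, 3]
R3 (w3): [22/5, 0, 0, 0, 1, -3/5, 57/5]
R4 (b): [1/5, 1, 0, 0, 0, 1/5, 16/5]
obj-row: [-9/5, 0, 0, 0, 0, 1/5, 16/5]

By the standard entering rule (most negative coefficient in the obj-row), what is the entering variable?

a

Negative obj-row entries: a: -9/5.
The most negative is -9/5 in column a, so a enters.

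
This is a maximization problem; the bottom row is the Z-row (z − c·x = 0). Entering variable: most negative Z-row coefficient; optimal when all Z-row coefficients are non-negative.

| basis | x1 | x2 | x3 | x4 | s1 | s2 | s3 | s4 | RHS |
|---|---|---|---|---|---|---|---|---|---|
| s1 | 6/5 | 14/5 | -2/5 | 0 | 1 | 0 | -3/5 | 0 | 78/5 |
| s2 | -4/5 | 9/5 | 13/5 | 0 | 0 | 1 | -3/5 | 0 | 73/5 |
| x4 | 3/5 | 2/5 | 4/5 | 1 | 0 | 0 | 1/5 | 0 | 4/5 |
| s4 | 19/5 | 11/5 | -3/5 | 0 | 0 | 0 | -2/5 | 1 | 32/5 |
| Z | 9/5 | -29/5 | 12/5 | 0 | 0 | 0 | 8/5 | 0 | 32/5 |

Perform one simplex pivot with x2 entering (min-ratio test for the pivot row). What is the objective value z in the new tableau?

18

Ratio test on column x2 — row 1: (78/5)/(14/5) = 39/7; row 2: (73/5)/(9/5) = 73/9; row 3: (4/5)/(2/5) = 2; row 4: (32/5)/(11/5) = 32/11. Minimum is 2 at row 3 (x4 leaves); pivot element 2/5.
Pivot on row 3; the Z-row RHS becomes 32/5 − (-29/5)·2 = 18.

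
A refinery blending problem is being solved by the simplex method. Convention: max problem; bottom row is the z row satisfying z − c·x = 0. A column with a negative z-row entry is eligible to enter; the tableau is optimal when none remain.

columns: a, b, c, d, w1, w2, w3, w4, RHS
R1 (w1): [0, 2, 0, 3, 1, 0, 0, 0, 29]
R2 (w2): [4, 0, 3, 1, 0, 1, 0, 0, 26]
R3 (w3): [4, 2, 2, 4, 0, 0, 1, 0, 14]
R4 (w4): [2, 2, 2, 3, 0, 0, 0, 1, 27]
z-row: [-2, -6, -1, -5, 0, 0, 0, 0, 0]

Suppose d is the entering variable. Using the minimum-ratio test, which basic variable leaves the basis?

w3

Column d entries and ratios — w1: 29/3 = 29/3; w2: 26/1 = 26; w3: 14/4 = 7/2; w4: 27/3 = 9.
Smallest ratio is 7/2 in the row of w3, so w3 leaves.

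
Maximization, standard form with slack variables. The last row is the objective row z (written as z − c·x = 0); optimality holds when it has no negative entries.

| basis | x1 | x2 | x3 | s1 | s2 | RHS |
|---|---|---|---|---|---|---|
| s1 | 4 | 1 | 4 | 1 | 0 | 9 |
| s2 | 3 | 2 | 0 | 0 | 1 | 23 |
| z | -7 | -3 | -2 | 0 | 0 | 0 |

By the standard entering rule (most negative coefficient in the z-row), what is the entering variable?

x1

Negative z-row entries: x1: -7, x2: -3, x3: -2.
The most negative is -7 in column x1, so x1 enters.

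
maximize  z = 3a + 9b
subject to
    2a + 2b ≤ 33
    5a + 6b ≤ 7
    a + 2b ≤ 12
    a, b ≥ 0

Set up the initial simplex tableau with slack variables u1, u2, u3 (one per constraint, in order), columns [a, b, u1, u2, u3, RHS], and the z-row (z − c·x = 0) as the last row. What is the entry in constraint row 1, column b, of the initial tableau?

2

Constraint 1 has coefficient 2 on b.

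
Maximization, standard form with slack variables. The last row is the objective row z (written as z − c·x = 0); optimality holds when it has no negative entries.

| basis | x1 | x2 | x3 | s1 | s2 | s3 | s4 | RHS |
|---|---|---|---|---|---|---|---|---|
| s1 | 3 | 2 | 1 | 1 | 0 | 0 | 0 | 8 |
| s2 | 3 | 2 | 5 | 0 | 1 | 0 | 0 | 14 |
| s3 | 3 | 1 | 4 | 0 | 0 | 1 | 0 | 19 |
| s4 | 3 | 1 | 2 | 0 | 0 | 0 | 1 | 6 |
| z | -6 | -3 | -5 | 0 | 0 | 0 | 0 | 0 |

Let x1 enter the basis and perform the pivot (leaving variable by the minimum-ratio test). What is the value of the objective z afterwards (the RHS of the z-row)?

Ratio test on column x1 — row 1: 8/3 = 8/3; row 2: 14/3 = 14/3; row 3: 19/3 = 19/3; row 4: 6/3 = 2. Minimum is 2 at row 4 (s4 leaves); pivot element 3.
Pivot on row 4; the z-row RHS becomes 0 − (-6)·2 = 12.

12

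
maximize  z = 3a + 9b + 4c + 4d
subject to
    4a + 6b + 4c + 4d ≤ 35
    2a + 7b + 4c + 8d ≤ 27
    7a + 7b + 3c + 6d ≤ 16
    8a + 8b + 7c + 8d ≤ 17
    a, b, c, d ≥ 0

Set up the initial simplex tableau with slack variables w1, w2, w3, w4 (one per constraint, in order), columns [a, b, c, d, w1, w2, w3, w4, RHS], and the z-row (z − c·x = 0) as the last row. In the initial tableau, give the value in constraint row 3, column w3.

1

Slack w3 belongs to constraint 3; its column is the unit vector e_3, so the entry in row 3 is 1.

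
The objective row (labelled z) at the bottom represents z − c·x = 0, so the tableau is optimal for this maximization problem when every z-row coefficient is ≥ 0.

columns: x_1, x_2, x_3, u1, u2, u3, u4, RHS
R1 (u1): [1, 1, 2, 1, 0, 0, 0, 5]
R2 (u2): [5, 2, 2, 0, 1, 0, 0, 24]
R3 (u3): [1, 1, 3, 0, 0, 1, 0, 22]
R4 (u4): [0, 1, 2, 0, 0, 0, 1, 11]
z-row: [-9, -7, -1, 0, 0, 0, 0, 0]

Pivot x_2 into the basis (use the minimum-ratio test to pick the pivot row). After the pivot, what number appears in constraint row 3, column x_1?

Ratio test on column x_2 — row 1: 5/1 = 5; row 2: 24/2 = 12; row 3: 22/1 = 22; row 4: 11/1 = 11. Minimum is 5 at row 1 (u1 leaves); pivot element 1.
Divide row 1 by 1; eliminate column x_2 from the other rows.
Row 3 update in column x_1: 1 − 1·1 = 0.

0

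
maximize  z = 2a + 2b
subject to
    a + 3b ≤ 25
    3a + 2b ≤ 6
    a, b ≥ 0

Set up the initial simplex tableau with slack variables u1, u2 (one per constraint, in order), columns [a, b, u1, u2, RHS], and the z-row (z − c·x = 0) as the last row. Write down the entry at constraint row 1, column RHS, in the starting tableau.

The RHS of constraint 1 is b_1 = 25.

25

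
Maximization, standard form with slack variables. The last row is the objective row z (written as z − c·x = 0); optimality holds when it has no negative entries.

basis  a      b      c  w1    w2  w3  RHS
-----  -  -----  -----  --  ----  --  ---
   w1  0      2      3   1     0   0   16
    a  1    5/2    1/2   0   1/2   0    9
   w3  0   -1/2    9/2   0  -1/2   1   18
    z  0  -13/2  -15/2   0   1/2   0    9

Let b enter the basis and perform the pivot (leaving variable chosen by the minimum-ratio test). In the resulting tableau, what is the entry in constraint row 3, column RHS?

99/5

Ratio test on column b — row 1: 16/2 = 8; row 2: 9/(5/2) = 18/5; row 3: entry -1/2 ≤ 0. Minimum is 18/5 at row 2 (a leaves); pivot element 5/2.
Divide row 2 by 5/2; eliminate column b from the other rows.
Row 3 update in column RHS: 18 − (-1/2)·(18/5) = 99/5.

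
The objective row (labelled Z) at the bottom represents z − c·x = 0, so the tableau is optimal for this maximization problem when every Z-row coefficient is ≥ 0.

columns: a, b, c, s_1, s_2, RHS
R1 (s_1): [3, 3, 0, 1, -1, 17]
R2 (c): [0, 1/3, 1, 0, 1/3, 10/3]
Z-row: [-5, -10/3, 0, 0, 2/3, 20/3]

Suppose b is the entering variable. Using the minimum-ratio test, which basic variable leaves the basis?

s_1

Column b entries and ratios — s_1: 17/3 = 17/3; c: (10/3)/(1/3) = 10.
Smallest ratio is 17/3 in the row of s_1, so s_1 leaves.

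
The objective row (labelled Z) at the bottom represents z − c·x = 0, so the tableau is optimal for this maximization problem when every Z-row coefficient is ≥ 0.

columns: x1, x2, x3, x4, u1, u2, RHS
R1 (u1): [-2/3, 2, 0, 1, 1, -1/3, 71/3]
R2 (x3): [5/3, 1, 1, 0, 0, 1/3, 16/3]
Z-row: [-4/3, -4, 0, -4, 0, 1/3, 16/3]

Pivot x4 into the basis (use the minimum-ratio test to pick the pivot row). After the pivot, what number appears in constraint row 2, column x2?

1

Ratio test on column x4 — row 1: (71/3)/1 = 71/3; row 2: entry 0 ≤ 0. Minimum is 71/3 at row 1 (u1 leaves); pivot element 1.
Divide row 1 by 1; eliminate column x4 from the other rows.
Row 2 update in column x2: 1 − 0·2 = 1.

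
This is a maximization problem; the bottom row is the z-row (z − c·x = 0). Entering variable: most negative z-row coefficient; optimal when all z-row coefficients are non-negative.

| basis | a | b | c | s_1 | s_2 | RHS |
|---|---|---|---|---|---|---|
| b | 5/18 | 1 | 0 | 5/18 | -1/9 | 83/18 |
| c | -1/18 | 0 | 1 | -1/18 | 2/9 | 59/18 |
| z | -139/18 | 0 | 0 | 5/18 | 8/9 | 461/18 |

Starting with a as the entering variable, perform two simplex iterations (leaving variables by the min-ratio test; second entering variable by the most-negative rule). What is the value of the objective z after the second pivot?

Ratio test on column a — row 1: (83/18)/(5/18) = 83/5; row 2: entry -1/18 ≤ 0. Minimum is 83/5 at row 1 (b leaves); pivot element 5/18.
Pivot on row 1; the z-row RHS becomes 461/18 − (-139/18)·(83/5) = 769/5.
Next entering variable (most negative z-row entry -11/5): s_2.
Ratio test on column s_2 — row 1: entry -2/5 ≤ 0; row 2: (21/5)/(1/5) = 21. Minimum is 21 at row 2 (c leaves); pivot element 1/5.
After the second pivot the z-row RHS is 769/5 − (-11/5)·21 = 200.

200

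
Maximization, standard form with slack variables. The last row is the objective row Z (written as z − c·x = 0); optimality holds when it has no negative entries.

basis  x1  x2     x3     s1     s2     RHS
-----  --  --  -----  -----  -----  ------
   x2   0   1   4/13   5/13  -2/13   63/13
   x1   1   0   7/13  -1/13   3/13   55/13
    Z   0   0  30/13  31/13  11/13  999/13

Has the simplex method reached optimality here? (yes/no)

Every Z-row coefficient is ≥ 0, so the tableau is optimal.

yes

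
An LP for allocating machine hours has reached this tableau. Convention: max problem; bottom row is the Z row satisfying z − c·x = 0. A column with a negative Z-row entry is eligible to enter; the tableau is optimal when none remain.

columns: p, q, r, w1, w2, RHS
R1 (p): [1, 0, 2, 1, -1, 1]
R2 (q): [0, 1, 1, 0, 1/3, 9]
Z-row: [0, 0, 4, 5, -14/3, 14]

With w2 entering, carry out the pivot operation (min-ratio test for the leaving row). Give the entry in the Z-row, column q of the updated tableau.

14

Ratio test on column w2 — row 1: entry -1 ≤ 0; row 2: 9/(1/3) = 27. Minimum is 27 at row 2 (q leaves); pivot element 1/3.
Divide row 2 by 1/3; eliminate column w2 from the other rows.
Z-row update in column q: 0 − (-14/3)·3 = 14.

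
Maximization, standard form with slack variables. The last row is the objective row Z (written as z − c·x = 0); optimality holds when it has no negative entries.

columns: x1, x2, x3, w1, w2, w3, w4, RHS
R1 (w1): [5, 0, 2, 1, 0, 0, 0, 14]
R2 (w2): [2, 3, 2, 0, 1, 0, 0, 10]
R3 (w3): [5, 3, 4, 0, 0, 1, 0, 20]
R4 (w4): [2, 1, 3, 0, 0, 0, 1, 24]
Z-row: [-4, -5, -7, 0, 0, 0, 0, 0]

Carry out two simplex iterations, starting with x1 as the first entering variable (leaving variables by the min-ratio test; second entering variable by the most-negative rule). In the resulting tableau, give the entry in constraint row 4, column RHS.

59/5

Ratio test on column x1 — row 1: 14/5 = 14/5; row 2: 10/2 = 5; row 3: 20/5 = 4; row 4: 24/2 = 12. Minimum is 14/5 at row 1 (w1 leaves); pivot element 5.
Divide row 1 by 5; eliminate column x1 from the other rows.
Second iteration: most negative Z-row entry is -27/5 in column x3, so x3 enters.
Ratio test on column x3 — row 1: (14/5)/(2/5) = 7; row 2: (22/5)/(6/5) = 11/3; row 3: 6/2 = 3; row 4: (92/5)/(11/5) = 92/11. Minimum is 3 at row 3 (w3 leaves); pivot element 2.
Divide row 3 by 2; eliminate column x3 from the other rows.
After both pivots, the entry at constraint row 4, column RHS is 59/5.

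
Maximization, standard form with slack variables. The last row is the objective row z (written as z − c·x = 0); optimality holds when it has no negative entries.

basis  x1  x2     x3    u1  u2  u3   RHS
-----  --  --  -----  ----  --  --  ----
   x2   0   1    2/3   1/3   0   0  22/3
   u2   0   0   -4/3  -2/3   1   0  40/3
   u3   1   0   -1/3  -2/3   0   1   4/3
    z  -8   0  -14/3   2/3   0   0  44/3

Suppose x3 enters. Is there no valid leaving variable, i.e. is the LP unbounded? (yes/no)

Column x3 has positive entries in row(s) 1, so the ratio test bounds it — not unbounded.

no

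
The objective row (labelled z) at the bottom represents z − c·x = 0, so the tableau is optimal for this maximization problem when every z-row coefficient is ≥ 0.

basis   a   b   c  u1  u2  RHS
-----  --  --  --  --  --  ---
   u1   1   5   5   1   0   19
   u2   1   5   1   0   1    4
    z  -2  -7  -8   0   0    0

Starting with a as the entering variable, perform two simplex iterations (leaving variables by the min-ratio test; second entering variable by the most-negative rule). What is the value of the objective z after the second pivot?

Ratio test on column a — row 1: 19/1 = 19; row 2: 4/1 = 4. Minimum is 4 at row 2 (u2 leaves); pivot element 1.
Pivot on row 2; the z-row RHS becomes 0 − (-2)·4 = 8.
Next entering variable (most negative z-row entry -6): c.
Ratio test on column c — row 1: 15/4 = 15/4; row 2: 4/1 = 4. Minimum is 15/4 at row 1 (u1 leaves); pivot element 4.
After the second pivot the z-row RHS is 8 − (-6)·(15/4) = 61/2.

61/2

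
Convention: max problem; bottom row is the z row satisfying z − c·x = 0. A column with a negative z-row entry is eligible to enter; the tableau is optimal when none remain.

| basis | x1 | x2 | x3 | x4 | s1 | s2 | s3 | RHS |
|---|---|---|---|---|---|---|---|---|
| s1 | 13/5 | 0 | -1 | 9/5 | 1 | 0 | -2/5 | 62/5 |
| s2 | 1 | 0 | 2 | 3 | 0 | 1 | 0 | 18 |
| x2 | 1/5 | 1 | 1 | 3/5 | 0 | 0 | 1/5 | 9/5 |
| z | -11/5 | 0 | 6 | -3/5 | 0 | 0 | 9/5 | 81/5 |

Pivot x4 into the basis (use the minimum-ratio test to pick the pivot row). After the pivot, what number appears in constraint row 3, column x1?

1/3

Ratio test on column x4 — row 1: (62/5)/(9/5) = 62/9; row 2: 18/3 = 6; row 3: (9/5)/(3/5) = 3. Minimum is 3 at row 3 (x2 leaves); pivot element 3/5.
Divide row 3 by 3/5; eliminate column x4 from the other rows.
In the new row 3, the x1 entry is the old entry divided by the pivot: (1/5)/(3/5) = 1/3.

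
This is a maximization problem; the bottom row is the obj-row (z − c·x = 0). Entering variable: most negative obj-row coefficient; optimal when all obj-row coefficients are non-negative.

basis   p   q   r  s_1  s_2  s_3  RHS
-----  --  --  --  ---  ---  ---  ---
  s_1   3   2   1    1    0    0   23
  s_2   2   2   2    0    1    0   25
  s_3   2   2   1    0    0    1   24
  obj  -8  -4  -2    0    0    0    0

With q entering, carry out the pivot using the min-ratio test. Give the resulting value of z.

46

Ratio test on column q — row 1: 23/2 = 23/2; row 2: 25/2 = 25/2; row 3: 24/2 = 12. Minimum is 23/2 at row 1 (s_1 leaves); pivot element 2.
Pivot on row 1; the obj-row RHS becomes 0 − (-4)·(23/2) = 46.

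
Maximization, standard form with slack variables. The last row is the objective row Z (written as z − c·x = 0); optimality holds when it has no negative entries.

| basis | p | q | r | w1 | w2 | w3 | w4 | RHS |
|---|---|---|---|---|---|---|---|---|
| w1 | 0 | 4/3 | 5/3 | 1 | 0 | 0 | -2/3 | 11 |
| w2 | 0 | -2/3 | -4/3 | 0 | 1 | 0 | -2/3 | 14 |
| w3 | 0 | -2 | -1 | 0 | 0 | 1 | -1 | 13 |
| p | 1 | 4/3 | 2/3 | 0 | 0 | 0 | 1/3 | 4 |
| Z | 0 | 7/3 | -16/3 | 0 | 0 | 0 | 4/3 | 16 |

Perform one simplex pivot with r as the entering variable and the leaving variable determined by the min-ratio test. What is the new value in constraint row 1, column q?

-2

Ratio test on column r — row 1: 11/(5/3) = 33/5; row 2: entry -4/3 ≤ 0; row 3: entry -1 ≤ 0; row 4: 4/(2/3) = 6. Minimum is 6 at row 4 (p leaves); pivot element 2/3.
Divide row 4 by 2/3; eliminate column r from the other rows.
Row 1 update in column q: 4/3 − (5/3)·2 = -2.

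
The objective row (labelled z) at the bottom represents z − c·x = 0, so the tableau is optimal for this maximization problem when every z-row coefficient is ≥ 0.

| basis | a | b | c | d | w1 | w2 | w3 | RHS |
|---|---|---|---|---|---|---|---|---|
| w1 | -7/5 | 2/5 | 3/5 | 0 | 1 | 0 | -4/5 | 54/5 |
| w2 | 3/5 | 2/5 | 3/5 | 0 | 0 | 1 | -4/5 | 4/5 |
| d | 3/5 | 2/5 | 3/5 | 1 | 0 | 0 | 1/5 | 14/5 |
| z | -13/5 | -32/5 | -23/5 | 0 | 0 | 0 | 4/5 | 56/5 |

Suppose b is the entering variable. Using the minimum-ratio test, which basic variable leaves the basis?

Column b entries and ratios — w1: (54/5)/(2/5) = 27; w2: (4/5)/(2/5) = 2; d: (14/5)/(2/5) = 7.
Smallest ratio is 2 in the row of w2, so w2 leaves.

w2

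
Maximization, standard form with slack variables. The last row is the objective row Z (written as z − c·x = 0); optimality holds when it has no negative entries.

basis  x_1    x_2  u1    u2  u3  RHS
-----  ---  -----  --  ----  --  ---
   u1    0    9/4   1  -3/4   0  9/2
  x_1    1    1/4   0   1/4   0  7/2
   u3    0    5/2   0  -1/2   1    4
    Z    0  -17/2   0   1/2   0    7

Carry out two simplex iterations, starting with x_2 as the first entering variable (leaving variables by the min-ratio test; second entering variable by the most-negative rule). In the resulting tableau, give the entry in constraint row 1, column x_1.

1

Ratio test on column x_2 — row 1: (9/2)/(9/4) = 2; row 2: (7/2)/(1/4) = 14; row 3: 4/(5/2) = 8/5. Minimum is 8/5 at row 3 (u3 leaves); pivot element 5/2.
Divide row 3 by 5/2; eliminate column x_2 from the other rows.
Second iteration: most negative Z-row entry is -6/5 in column u2, so u2 enters.
Ratio test on column u2 — row 1: entry -3/10 ≤ 0; row 2: (31/10)/(3/10) = 31/3; row 3: entry -1/5 ≤ 0. Minimum is 31/3 at row 2 (x_1 leaves); pivot element 3/10.
Divide row 2 by 3/10; eliminate column u2 from the other rows.
After both pivots, the entry at constraint row 1, column x_1 is 1.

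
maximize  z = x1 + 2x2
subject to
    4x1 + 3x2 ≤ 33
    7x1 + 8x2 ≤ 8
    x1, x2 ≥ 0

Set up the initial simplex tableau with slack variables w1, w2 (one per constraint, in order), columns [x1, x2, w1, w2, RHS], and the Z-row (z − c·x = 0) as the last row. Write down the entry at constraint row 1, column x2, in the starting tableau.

Constraint 1 has coefficient 3 on x2.

3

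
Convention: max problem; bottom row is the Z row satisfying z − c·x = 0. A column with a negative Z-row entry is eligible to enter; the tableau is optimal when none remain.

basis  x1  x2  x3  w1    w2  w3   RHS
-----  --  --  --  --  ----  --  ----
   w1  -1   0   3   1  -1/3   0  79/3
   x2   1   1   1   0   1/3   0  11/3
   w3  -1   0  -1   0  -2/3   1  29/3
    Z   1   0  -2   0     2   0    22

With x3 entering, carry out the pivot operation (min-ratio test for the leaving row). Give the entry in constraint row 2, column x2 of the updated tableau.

Ratio test on column x3 — row 1: (79/3)/3 = 79/9; row 2: (11/3)/1 = 11/3; row 3: entry -1 ≤ 0. Minimum is 11/3 at row 2 (x2 leaves); pivot element 1.
Divide row 2 by 1; eliminate column x3 from the other rows.
In the new row 2, the x2 entry is the old entry divided by the pivot: 1/1 = 1.

1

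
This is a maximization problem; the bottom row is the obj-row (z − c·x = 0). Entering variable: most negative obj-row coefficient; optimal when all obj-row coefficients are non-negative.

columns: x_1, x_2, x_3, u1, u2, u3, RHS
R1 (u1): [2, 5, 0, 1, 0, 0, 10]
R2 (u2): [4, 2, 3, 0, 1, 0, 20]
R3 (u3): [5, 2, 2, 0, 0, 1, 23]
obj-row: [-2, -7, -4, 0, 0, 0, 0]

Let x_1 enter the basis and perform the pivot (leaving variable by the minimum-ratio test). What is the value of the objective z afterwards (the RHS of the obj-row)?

46/5

Ratio test on column x_1 — row 1: 10/2 = 5; row 2: 20/4 = 5; row 3: 23/5 = 23/5. Minimum is 23/5 at row 3 (u3 leaves); pivot element 5.
Pivot on row 3; the obj-row RHS becomes 0 − (-2)·(23/5) = 46/5.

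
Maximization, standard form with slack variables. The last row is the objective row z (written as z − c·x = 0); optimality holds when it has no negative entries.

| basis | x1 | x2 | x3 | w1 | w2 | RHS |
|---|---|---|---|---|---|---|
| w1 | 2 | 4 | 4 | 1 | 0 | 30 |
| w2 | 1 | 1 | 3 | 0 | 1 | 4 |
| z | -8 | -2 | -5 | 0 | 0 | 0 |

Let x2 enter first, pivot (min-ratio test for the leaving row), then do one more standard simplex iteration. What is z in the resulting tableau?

Ratio test on column x2 — row 1: 30/4 = 15/2; row 2: 4/1 = 4. Minimum is 4 at row 2 (w2 leaves); pivot element 1.
Pivot on row 2; the z-row RHS becomes 0 − (-2)·4 = 8.
Next entering variable (most negative z-row entry -6): x1.
Ratio test on column x1 — row 1: entry -2 ≤ 0; row 2: 4/1 = 4. Minimum is 4 at row 2 (x2 leaves); pivot element 1.
After the second pivot the z-row RHS is 8 − (-6)·4 = 32.

32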